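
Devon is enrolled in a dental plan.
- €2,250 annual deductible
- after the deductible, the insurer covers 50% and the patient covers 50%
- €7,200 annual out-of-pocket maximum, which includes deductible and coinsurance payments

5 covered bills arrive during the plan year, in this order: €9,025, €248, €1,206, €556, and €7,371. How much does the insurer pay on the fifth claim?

€6,813.50

Claim 1 (€9,025): deductible takes €2,250, €6,775 remains; coinsurance €6,775 × 50% = €3,387.50. Cost to patient: €5,637.50. OOP to date €5,637.50. Insurer: €9,025 − €5,637.50 = €3,387.50.
Claim 2 (€248): 50% coinsurance on €248 = €124. Cost to patient: €124. OOP to date €5,761.50. Insurer: €248 − €124 = €124.
Claim 3 (€1,206): 50% coinsurance on €1,206 = €603. Cost to patient: €603. OOP to date €6,364.50. Insurer: €1,206 − €603 = €603.
Claim 4 (€556): deductible already satisfied, so patient's share is 50% × €556 = €278. Cost to patient: €278. OOP to date €6,642.50. Insurer: €556 − €278 = €278.
Claim 5 (€7,371): deductible met; 50% of €7,371 = €3,685.50. OOP would hit €10,328 > €7,200, so the cap limits the patient to €7,200 − €6,642.50 = €557.50. Insurer: €7,371 − €557.50 = €6,813.50.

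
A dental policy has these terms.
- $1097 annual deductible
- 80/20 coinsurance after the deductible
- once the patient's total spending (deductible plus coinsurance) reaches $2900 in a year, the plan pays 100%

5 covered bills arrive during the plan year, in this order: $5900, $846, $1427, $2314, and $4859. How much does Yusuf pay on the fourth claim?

$387.80

#1 ($5900): deductible takes $1097, $4803 remains; coinsurance $4803 × 20% = $960.60. Cost to patient: $2057.60. OOP to date $2057.60.
#2 ($846): 20% coinsurance on $846 = $169.20. Cost to patient: $169.20. OOP to date $2226.80.
#3 ($1427): deductible already satisfied, so patient's share is 20% × $1427 = $285.40. Patient pays $285.40; OOP now $2512.20.
#4 ($2314): deductible already satisfied, so patient's share is 20% × $2314 = $462.80. OOP would hit $2975 > $2900, so the cap limits the patient to $2900 − $2512.20 = $387.80.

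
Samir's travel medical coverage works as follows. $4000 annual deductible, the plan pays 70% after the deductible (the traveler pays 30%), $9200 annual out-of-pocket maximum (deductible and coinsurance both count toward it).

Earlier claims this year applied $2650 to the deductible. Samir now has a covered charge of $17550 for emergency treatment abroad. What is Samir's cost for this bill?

$6210

Deductible still to meet: $4000 − $2650 = $1350.
The remaining $16200 (= $17550 − $1350) moves to coinsurance.
30% of $16200 = $4860 falls to the traveler.
That puts the traveler's cost at $1350 + $4860 = $6210 before any cap.
Total out-of-pocket so far would be $2650 + $6210 = $8860, below the $9200 cap — no reduction.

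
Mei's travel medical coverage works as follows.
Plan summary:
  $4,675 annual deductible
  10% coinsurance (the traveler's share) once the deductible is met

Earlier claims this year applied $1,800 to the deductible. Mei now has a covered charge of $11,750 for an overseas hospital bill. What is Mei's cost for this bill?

Remaining deductible: $4,675 − $1,800 = $2,875.
The remaining $8,875 (= $11,750 − $2,875) moves to coinsurance.
Traveler's 10% share of $8,875 is $887.50.
Traveler responsibility: $2,875 + $887.50 = $3,762.50.

$3,762.50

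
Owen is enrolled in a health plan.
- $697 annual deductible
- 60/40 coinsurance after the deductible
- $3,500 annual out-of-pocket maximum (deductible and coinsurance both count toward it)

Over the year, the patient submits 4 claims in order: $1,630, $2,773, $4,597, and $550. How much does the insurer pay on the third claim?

Claim 1 ($1,630): $697 finishes the deductible; $933 goes to coinsurance; 40% of $933 = $373.20. Patient owes $1,070.20 (running OOP $1,070.20). Plan pays $1,630 − $1,070.20 = $559.80.
Claim 2 ($2,773): 40% coinsurance on $2,773 = $1,109.20. Cost to patient: $1,109.20. OOP to date $2,179.40. Plan pays $2,773 − $1,109.20 = $1,663.80.
Claim 3 ($4,597): deductible already satisfied, so patient's share is 40% × $4,597 = $1,838.80. Adding that to $2,179.40 gives $4,018.20, past the $3,500 cap; patient pays only $3,500 − $2,179.40 = $1,320.60. Plan pays $4,597 − $1,320.60 = $3,276.40.

$3,276.40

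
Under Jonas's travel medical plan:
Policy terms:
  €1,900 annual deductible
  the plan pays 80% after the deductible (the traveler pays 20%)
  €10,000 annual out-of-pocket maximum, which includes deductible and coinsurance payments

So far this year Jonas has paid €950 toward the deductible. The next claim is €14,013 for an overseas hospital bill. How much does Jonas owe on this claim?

€3,562.60

Remaining deductible: €1,900 − €950 = €950.
That leaves €14,013 − €950 = €13,063 for coinsurance.
Traveler's 20% share of €13,063 is €2,612.60.
Traveler responsibility before any cap: €950 + €2,612.60 = €3,562.60.
Cumulative spending €950 + €3,562.60 = €4,512.60 stays under the €10,000 maximum.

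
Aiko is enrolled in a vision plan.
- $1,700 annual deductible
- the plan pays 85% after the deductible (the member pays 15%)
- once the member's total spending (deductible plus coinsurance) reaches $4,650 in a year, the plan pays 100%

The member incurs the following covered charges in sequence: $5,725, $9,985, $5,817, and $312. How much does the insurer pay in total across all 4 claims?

#1 ($5,725): $1,700 finishes the deductible; $4,025 goes to coinsurance; 15% of $4,025 = $603.75. Member pays $2,303.75; OOP now $2,303.75. Plan pays $5,725 − $2,303.75 = $3,421.25.
#2 ($9,985): deductible already satisfied, so member's share is 15% × $9,985 = $1,497.75. Cost to member: $1,497.75. OOP to date $3,801.50. Plan pays $9,985 − $1,497.75 = $8,487.25.
#3 ($5,817): deductible already satisfied, so member's share is 15% × $5,817 = $872.55. Adding that to $3,801.50 gives $4,674.05, past the $4,650 cap; member pays only $4,650 − $3,801.50 = $848.50. Insurer: $5,817 − $848.50 = $4,968.50.
#4 ($312): deductible met; 15% of $312 = $46.80. That would push OOP to $4,696.80, over the $4,650 cap, so member pays $4,650 − $4,650 = $0. Plan pays $312 − $0 = $312.
Insurer total: $3,421.25 + $8,487.25 + $4,968.50 + $312 = $17,189.

$17,189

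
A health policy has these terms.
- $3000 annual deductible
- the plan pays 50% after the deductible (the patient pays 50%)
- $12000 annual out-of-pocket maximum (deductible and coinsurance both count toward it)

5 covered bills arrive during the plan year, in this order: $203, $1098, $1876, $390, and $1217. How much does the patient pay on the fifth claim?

$608.50

Claim 1 — $203: entire amount goes to the deductible. Patient pays $203; OOP now $203.
Claim 2 — $1098: fully absorbed by the deductible. Patient owes $1098 (running OOP $1301).
Claim 3 — $1876: $1699 to deductible, leaving $177; coinsurance $177 × 50% = $88.50. Cost to patient: $1787.50. OOP to date $3088.50.
Claim 4 — $390: 50% coinsurance on $390 = $195. Cost to patient: $195. OOP to date $3283.50.
Claim 5 — $1217: deductible met; 50% of $1217 = $608.50. Patient pays $608.50; OOP now $3892.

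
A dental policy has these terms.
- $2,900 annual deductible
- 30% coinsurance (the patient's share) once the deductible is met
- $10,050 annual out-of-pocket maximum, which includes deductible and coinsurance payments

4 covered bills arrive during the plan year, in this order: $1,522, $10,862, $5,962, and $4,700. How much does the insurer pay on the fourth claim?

Bill 1, $1,522: fully absorbed by the deductible. Patient pays $1,522; OOP now $1,522. Insurer: $1,522 − $1,522 = $0.
Bill 2, $10,862: $1,378 finishes the deductible; $9,484 goes to coinsurance; coinsurance $9,484 × 30% = $2,845.20. Patient pays $4,223.20; OOP now $5,745.20. Plan pays $10,862 − $4,223.20 = $6,638.80.
Bill 3, $5,962: deductible met; 30% of $5,962 = $1,788.60. Cost to patient: $1,788.60. OOP to date $7,533.80. Insurer: $5,962 − $1,788.60 = $4,173.40.
Bill 4, $4,700: deductible already satisfied, so patient's share is 30% × $4,700 = $1,410. Patient owes $1,410 (running OOP $8,943.80). Plan pays $4,700 − $1,410 = $3,290.

$3,290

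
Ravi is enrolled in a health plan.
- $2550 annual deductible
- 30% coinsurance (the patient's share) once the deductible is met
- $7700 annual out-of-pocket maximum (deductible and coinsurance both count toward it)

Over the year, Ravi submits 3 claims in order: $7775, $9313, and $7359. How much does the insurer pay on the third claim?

$6570.40

#1 ($7775): $2550 to deductible, leaving $5225; 30% of $5225 = $1567.50. Patient pays $4117.50; OOP now $4117.50. Plan pays $7775 − $4117.50 = $3657.50.
#2 ($9313): deductible already satisfied, so patient's share is 30% × $9313 = $2793.90. Patient pays $2793.90; OOP now $6911.40. Insurer: $9313 − $2793.90 = $6519.10.
#3 ($7359): 30% coinsurance on $7359 = $2207.70. OOP would hit $9119.10 > $7700, so the cap limits the patient to $7700 − $6911.40 = $788.60. Plan pays $7359 − $788.60 = $6570.40.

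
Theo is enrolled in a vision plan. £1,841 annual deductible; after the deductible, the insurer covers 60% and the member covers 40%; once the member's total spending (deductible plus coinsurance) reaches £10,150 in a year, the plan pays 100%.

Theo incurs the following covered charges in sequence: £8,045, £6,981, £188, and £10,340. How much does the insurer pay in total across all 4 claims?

£15,404

Claim 1 (£8,045): £1,841 to deductible, leaving £6,204; member's 40% is £2,481.60. Member pays £4,322.60; OOP now £4,322.60. Insurer: £8,045 − £4,322.60 = £3,722.40.
Claim 2 (£6,981): deductible already satisfied, so member's share is 40% × £6,981 = £2,792.40. Member pays £2,792.40; OOP now £7,115. Plan pays £6,981 − £2,792.40 = £4,188.60.
Claim 3 (£188): 40% coinsurance on £188 = £75.20. Member pays £75.20; OOP now £7,190.20. Plan pays £188 − £75.20 = £112.80.
Claim 4 (£10,340): 40% coinsurance on £10,340 = £4,136. OOP would hit £11,326.20 > £10,150, so the cap limits the member to £10,150 − £7,190.20 = £2,959.80. Plan pays £10,340 − £2,959.80 = £7,380.20.
Insurer total = bills − member's total = £25,554 − £10,150 = £15,404.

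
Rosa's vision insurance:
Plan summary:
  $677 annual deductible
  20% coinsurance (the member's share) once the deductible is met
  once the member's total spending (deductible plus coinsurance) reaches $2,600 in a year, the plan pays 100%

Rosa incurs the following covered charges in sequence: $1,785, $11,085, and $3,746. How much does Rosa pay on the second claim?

#1 ($1,785): $677 finishes the deductible; $1,108 goes to coinsurance; 20% of $1,108 = $221.60. Cost to member: $898.60. OOP to date $898.60.
#2 ($11,085): 20% coinsurance on $11,085 = $2,217. That would push OOP to $3,115.60, over the $2,600 cap, so member pays $2,600 − $898.60 = $1,701.40.

$1,701.40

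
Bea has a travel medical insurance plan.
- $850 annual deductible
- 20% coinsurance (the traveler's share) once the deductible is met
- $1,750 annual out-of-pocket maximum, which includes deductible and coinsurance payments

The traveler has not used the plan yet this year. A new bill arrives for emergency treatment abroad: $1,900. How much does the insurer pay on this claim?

$840

The full $850 deductible is still open; $850 of this bill applies to it.
After the $850 deductible portion, $1,900 − $850 = $1,050 is subject to coinsurance.
Coinsurance: $1,050 × 20% = $210.
That puts the traveler's cost at $850 + $210 = $1,060 before any cap.
Total out-of-pocket so far would be $0 + $1,060 = $1,060, below the $1,750 cap — no reduction.
The plan picks up $1,900 − $1,060 = $840.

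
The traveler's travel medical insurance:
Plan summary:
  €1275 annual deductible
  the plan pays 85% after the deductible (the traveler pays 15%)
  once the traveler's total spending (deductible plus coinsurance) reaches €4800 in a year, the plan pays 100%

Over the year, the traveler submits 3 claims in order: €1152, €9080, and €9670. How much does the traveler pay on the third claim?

Claim 1 (€1152): all of it applies to the deductible. Traveler pays €1152; OOP now €1152.
Claim 2 (€9080): €123 finishes the deductible; €8957 goes to coinsurance; 15% of €8957 = €1343.55. Traveler owes €1466.55 (running OOP €2618.55).
Claim 3 (€9670): deductible met; 15% of €9670 = €1450.50. Traveler pays €1450.50; OOP now €4069.05.

€1450.50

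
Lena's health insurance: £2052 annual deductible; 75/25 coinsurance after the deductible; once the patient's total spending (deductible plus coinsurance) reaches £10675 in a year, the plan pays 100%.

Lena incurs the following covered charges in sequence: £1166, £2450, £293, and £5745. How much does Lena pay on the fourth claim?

£1436.25

Claim 1 — £1166: fully absorbed by the deductible. Patient pays £1166; OOP now £1166.
Claim 2 — £2450: £886 to deductible, leaving £1564; coinsurance £1564 × 25% = £391. Patient pays £1277; OOP now £2443.
Claim 3 — £293: 25% coinsurance on £293 = £73.25. Patient pays £73.25; OOP now £2516.25.
Claim 4 — £5745: deductible met; 25% of £5745 = £1436.25. Patient pays £1436.25; OOP now £3952.50.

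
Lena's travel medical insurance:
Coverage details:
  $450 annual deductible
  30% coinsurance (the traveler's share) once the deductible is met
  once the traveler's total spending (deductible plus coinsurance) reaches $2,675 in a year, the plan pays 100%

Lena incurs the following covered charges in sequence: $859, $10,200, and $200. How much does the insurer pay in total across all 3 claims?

Claim 1 ($859): $450 finishes the deductible; $409 goes to coinsurance; traveler's 30% is $122.70. Traveler pays $572.70; OOP now $572.70. Plan pays $859 − $572.70 = $286.30.
Claim 2 ($10,200): deductible met; 30% of $10,200 = $3,060. OOP would hit $3,632.70 > $2,675, so the cap limits the traveler to $2,675 − $572.70 = $2,102.30. Insurer: $10,200 − $2,102.30 = $8,097.70.
Claim 3 ($200): deductible met; 30% of $200 = $60. That would push OOP to $2,735, over the $2,675 cap, so traveler pays $2,675 − $2,675 = $0. Plan pays $200 − $0 = $200.
Insurer total = bills − traveler's total = $11,259 − $2,675 = $8,584.

$8,584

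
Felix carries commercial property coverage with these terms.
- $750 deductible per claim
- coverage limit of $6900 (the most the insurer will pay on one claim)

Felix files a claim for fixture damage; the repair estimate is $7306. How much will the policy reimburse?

Subtract the deductible: $7306 − $750 = $6556.
$6556 is within the $6900 limit, so the insurer pays $6556.

$6556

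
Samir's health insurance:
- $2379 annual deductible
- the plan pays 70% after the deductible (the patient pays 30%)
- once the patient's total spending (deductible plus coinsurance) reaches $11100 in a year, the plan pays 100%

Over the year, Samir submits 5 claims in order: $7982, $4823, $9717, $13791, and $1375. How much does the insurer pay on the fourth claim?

$11112.90

Bill 1, $7982: deductible takes $2379, $5603 remains; patient's 30% is $1680.90. Patient pays $4059.90; OOP now $4059.90. Insurer: $7982 − $4059.90 = $3922.10.
Bill 2, $4823: deductible met; 30% of $4823 = $1446.90. Cost to patient: $1446.90. OOP to date $5506.80. Plan pays $4823 − $1446.90 = $3376.10.
Bill 3, $9717: deductible already satisfied, so patient's share is 30% × $9717 = $2915.10. Cost to patient: $2915.10. OOP to date $8421.90. Plan pays $9717 − $2915.10 = $6801.90.
Bill 4, $13791: 30% coinsurance on $13791 = $4137.30. That would push OOP to $12559.20, over the $11100 cap, so patient pays $11100 − $8421.90 = $2678.10. Insurer: $13791 − $2678.10 = $11112.90.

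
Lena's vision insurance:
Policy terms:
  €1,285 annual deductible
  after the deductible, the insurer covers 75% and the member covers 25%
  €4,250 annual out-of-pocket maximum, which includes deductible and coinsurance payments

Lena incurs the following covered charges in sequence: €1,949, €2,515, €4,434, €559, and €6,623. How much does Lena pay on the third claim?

€1,108.50

Claim 1 (€1,949): €1,285 to deductible, leaving €664; 25% of €664 = €166. Member pays €1,451; OOP now €1,451.
Claim 2 (€2,515): deductible already satisfied, so member's share is 25% × €2,515 = €628.75. Cost to member: €628.75. OOP to date €2,079.75.
Claim 3 (€4,434): 25% coinsurance on €4,434 = €1,108.50. Member pays €1,108.50; OOP now €3,188.25.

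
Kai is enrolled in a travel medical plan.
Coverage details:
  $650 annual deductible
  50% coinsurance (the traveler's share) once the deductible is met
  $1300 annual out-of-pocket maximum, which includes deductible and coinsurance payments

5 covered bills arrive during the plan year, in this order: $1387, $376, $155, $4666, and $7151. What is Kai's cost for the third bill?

Claim 1 ($1387): $650 finishes the deductible; $737 goes to coinsurance; traveler's 50% is $368.50. Traveler owes $1018.50 (running OOP $1018.50).
Claim 2 ($376): deductible already satisfied, so traveler's share is 50% × $376 = $188. Cost to traveler: $188. OOP to date $1206.50.
Claim 3 ($155): 50% coinsurance on $155 = $77.50. Traveler pays $77.50; OOP now $1284.

$77.50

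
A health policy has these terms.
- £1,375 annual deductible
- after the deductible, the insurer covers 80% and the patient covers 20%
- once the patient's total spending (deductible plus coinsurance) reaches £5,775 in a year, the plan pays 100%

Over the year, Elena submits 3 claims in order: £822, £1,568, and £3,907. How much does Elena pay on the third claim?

Claim 1 — £822: fully absorbed by the deductible. Cost to patient: £822. OOP to date £822.
Claim 2 — £1,568: £553 to deductible, leaving £1,015; 20% of £1,015 = £203. Patient pays £756; OOP now £1,578.
Claim 3 — £3,907: 20% coinsurance on £3,907 = £781.40. Patient pays £781.40; OOP now £2,359.40.

£781.40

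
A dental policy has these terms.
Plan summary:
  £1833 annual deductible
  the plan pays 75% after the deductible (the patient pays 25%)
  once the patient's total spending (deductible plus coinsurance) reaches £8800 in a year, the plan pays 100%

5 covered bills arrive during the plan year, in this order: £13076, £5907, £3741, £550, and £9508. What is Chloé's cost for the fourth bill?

Claim 1 (£13076): £1833 finishes the deductible; £11243 goes to coinsurance; 25% of £11243 = £2810.75. Patient owes £4643.75 (running OOP £4643.75).
Claim 2 (£5907): deductible already satisfied, so patient's share is 25% × £5907 = £1476.75. Patient owes £1476.75 (running OOP £6120.50).
Claim 3 (£3741): deductible already satisfied, so patient's share is 25% × £3741 = £935.25. Cost to patient: £935.25. OOP to date £7055.75.
Claim 4 (£550): 25% coinsurance on £550 = £137.50. Patient owes £137.50 (running OOP £7193.25).

£137.50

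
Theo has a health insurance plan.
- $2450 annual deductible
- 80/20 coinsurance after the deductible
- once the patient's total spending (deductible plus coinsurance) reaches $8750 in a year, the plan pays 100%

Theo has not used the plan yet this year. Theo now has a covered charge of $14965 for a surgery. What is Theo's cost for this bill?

Nothing has been paid toward the $2450 deductible, so the first $2450 of this charge is applied there.
The remaining $12515 (= $14965 − $2450) moves to coinsurance.
20% of $12515 = $2503 falls to the patient.
Patient responsibility before any cap: $2450 + $2503 = $4953.
Total out-of-pocket so far would be $0 + $4953 = $4953, below the $8750 cap — no reduction.

$4953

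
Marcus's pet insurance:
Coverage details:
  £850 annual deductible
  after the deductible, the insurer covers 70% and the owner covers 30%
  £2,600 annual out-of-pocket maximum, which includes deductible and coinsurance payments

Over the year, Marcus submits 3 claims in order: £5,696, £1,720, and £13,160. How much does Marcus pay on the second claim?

Claim 1 — £5,696: £850 finishes the deductible; £4,846 goes to coinsurance; 30% of £4,846 = £1,453.80. Owner pays £2,303.80; OOP now £2,303.80.
Claim 2 — £1,720: 30% coinsurance on £1,720 = £516. That would push OOP to £2,819.80, over the £2,600 cap, so owner pays £2,600 − £2,303.80 = £296.20.

£296.20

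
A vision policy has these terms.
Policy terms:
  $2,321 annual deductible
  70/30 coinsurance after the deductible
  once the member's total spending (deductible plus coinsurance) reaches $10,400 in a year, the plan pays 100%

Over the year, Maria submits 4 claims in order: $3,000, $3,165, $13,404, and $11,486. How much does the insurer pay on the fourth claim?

$8,581.40

Bill 1, $3,000: deductible takes $2,321, $679 remains; coinsurance $679 × 30% = $203.70. Member pays $2,524.70; OOP now $2,524.70. Insurer: $3,000 − $2,524.70 = $475.30.
Bill 2, $3,165: deductible already satisfied, so member's share is 30% × $3,165 = $949.50. Cost to member: $949.50. OOP to date $3,474.20. Insurer: $3,165 − $949.50 = $2,215.50.
Bill 3, $13,404: deductible met; 30% of $13,404 = $4,021.20. Member pays $4,021.20; OOP now $7,495.40. Plan pays $13,404 − $4,021.20 = $9,382.80.
Bill 4, $11,486: deductible met; 30% of $11,486 = $3,445.80. Adding that to $7,495.40 gives $10,941.20, past the $10,400 cap; member pays only $10,400 − $7,495.40 = $2,904.60. Plan pays $11,486 − $2,904.60 = $8,581.40.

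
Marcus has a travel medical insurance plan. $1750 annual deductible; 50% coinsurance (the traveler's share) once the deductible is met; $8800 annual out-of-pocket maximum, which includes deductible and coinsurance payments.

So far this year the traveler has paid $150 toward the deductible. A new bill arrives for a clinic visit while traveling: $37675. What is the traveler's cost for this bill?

Deductible still to meet: $1750 − $150 = $1600.
After the $1600 deductible portion, $37675 − $1600 = $36075 is subject to coinsurance.
Traveler's 50% share of $36075 is $18037.50.
So the traveler owes $1600 + $18037.50 = $19637.50 before any cap.
Year-to-date out-of-pocket would reach $150 + $19637.50 = $19787.50, above the $8800 maximum, so the traveler pays only $8800 − $150 = $8650.

$8650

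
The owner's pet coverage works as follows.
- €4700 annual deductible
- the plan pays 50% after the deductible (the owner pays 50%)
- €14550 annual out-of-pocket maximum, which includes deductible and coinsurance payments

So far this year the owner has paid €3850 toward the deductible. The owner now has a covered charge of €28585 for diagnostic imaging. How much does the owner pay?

Deductible still to meet: €4700 − €3850 = €850.
The remaining €27735 (= €28585 − €850) moves to coinsurance.
Coinsurance: €27735 × 50% = €13867.50.
Owner responsibility before any cap: €850 + €13867.50 = €14717.50.
Adding €14717.50 to the €3850 already spent would give €18567.50, which exceeds the €14550 cap; the owner pays just €14550 − €3850 = €10700.

€10700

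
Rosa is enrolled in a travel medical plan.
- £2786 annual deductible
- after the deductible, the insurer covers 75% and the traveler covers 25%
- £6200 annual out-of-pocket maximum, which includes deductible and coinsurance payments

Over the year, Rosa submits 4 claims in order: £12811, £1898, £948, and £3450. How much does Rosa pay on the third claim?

£237

Claim 1 (£12811): £2786 finishes the deductible; £10025 goes to coinsurance; 25% of £10025 = £2506.25. Traveler owes £5292.25 (running OOP £5292.25).
Claim 2 (£1898): deductible met; 25% of £1898 = £474.50. Cost to traveler: £474.50. OOP to date £5766.75.
Claim 3 (£948): 25% coinsurance on £948 = £237. Traveler owes £237 (running OOP £6003.75).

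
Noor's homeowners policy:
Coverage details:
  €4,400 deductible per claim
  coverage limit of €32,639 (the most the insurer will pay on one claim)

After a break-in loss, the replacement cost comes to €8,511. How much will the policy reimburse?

€4,111

Less the €4,400 deductible: €8,511 − €4,400 = €4,111.
€4,111 ≤ €32,639, so the limit doesn't bind; insurer pays €4,111.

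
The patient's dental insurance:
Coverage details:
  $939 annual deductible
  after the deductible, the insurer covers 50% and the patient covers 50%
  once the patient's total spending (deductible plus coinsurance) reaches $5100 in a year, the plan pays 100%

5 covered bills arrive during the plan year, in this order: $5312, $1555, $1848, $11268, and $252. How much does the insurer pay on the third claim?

Bill 1, $5312: $939 finishes the deductible; $4373 goes to coinsurance; patient's 50% is $2186.50. Cost to patient: $3125.50. OOP to date $3125.50. Plan pays $5312 − $3125.50 = $2186.50.
Bill 2, $1555: deductible already satisfied, so patient's share is 50% × $1555 = $777.50. Cost to patient: $777.50. OOP to date $3903. Insurer: $1555 − $777.50 = $777.50.
Bill 3, $1848: deductible met; 50% of $1848 = $924. Patient pays $924; OOP now $4827. Insurer: $1848 − $924 = $924.

$924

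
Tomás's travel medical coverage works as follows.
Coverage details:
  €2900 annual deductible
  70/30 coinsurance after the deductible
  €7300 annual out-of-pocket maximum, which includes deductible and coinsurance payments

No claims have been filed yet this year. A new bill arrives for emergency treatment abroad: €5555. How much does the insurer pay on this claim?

Nothing has been paid toward the €2900 deductible, so the first €2900 of this charge is applied there.
That leaves €5555 − €2900 = €2655 for coinsurance.
Traveler's 30% share of €2655 is €796.50.
That puts the traveler's cost at €2900 + €796.50 = €3696.50 before any cap.
Total out-of-pocket so far would be €0 + €3696.50 = €3696.50, below the €7300 cap — no reduction.
Insurer pays the balance: €5555 − €3696.50 = €1858.50.

€1858.50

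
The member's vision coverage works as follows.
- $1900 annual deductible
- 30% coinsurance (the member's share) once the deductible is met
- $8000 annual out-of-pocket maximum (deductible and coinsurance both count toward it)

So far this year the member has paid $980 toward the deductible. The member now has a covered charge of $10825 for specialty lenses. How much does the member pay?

$3891.50

Deductible still to meet: $1900 − $980 = $920.
The remaining $9905 (= $10825 − $920) moves to coinsurance.
Coinsurance: $9905 × 30% = $2971.50.
Member responsibility before any cap: $920 + $2971.50 = $3891.50.
Total out-of-pocket so far would be $980 + $3891.50 = $4871.50, below the $8000 cap — no reduction.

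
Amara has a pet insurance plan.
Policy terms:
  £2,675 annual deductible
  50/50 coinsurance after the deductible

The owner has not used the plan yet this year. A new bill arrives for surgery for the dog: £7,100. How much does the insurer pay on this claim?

£2,212.50

The full £2,675 deductible is still open; £2,675 of this bill applies to it.
That leaves £7,100 − £2,675 = £4,425 for coinsurance.
50% of £4,425 = £2,212.50 falls to the owner.
That puts the owner's cost at £2,675 + £2,212.50 = £4,887.50.
The insurer covers the remainder: £7,100 − £4,887.50 = £2,212.50.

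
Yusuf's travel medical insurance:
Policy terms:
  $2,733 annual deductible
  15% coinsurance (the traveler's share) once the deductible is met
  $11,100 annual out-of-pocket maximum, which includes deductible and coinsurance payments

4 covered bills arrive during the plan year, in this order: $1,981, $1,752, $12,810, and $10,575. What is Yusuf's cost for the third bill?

$1,921.50

Bill 1, $1,981: entire amount goes to the deductible. Traveler pays $1,981; OOP now $1,981.
Bill 2, $1,752: $752 finishes the deductible; $1,000 goes to coinsurance; coinsurance $1,000 × 15% = $150. Traveler owes $902 (running OOP $2,883).
Bill 3, $12,810: deductible already satisfied, so traveler's share is 15% × $12,810 = $1,921.50. Traveler owes $1,921.50 (running OOP $4,804.50).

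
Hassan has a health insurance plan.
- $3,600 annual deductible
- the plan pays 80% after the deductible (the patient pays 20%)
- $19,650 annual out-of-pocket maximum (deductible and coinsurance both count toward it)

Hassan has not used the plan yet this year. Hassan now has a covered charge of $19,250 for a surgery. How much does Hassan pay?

$6,730

The full $3,600 deductible is still open; $3,600 of this bill applies to it.
That leaves $19,250 − $3,600 = $15,650 for coinsurance.
Patient's 20% share of $15,650 is $3,130.
That puts the patient's cost at $3,600 + $3,130 = $6,730 before any cap.
Cumulative spending $0 + $6,730 = $6,730 stays under the $19,650 maximum.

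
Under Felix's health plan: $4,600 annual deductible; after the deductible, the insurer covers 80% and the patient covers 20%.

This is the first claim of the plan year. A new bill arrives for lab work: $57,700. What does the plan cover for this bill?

Deductible not yet touched, so the first $4,600 of the bill goes to the deductible.
The remaining $53,100 (= $57,700 − $4,600) moves to coinsurance.
20% of $53,100 = $10,620 falls to the patient.
Patient responsibility: $4,600 + $10,620 = $15,220.
The insurer covers the remainder: $57,700 − $15,220 = $42,480.

$42,480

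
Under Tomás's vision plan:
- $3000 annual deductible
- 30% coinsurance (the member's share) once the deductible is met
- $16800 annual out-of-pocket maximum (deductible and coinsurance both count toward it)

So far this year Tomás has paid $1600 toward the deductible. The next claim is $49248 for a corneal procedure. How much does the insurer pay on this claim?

$34048

Deductible still to meet: $3000 − $1600 = $1400.
After the $1400 deductible portion, $49248 − $1400 = $47848 is subject to coinsurance.
30% of $47848 = $14354.40 falls to the member.
So the member owes $1400 + $14354.40 = $15754.40 before any cap.
Year-to-date out-of-pocket would reach $1600 + $15754.40 = $17354.40, above the $16800 maximum, so the member pays only $16800 − $1600 = $15200.
The insurer covers the remainder: $49248 − $15200 = $34048.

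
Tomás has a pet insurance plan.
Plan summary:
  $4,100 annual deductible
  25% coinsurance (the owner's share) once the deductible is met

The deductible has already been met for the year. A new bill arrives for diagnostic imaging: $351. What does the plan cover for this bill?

$263.25

With the deductible met, the entire $351 is subject to coinsurance.
Coinsurance: $351 × 25% = $87.75.
The plan picks up $351 − $87.75 = $263.25.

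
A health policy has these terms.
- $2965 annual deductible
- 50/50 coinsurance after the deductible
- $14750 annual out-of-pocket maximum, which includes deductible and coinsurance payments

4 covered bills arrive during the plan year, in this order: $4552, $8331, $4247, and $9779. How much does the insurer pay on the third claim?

$2123.50

#1 ($4552): deductible takes $2965, $1587 remains; coinsurance $1587 × 50% = $793.50. Patient owes $3758.50 (running OOP $3758.50). Plan pays $4552 − $3758.50 = $793.50.
#2 ($8331): deductible already satisfied, so patient's share is 50% × $8331 = $4165.50. Cost to patient: $4165.50. OOP to date $7924. Insurer: $8331 − $4165.50 = $4165.50.
#3 ($4247): deductible met; 50% of $4247 = $2123.50. Cost to patient: $2123.50. OOP to date $10047.50. Insurer: $4247 − $2123.50 = $2123.50.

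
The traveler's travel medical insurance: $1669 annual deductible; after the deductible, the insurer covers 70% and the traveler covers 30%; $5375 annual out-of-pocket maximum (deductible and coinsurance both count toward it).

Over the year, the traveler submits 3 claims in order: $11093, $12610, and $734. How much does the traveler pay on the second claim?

$878.80

Claim 1 ($11093): $1669 to deductible, leaving $9424; 30% of $9424 = $2827.20. Cost to traveler: $4496.20. OOP to date $4496.20.
Claim 2 ($12610): 30% coinsurance on $12610 = $3783. That would push OOP to $8279.20, over the $5375 cap, so traveler pays $5375 − $4496.20 = $878.80.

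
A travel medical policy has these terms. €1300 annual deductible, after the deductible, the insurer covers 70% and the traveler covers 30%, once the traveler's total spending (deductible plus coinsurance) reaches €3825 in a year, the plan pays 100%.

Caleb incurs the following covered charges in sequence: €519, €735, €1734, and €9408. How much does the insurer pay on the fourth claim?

€7389.40

Claim 1 (€519): fully absorbed by the deductible. Traveler pays €519; OOP now €519. Insurer: €519 − €519 = €0.
Claim 2 (€735): entire amount goes to the deductible. Traveler pays €735; OOP now €1254. Insurer: €735 − €735 = €0.
Claim 3 (€1734): deductible takes €46, €1688 remains; 30% of €1688 = €506.40. Cost to traveler: €552.40. OOP to date €1806.40. Plan pays €1734 − €552.40 = €1181.60.
Claim 4 (€9408): deductible already satisfied, so traveler's share is 30% × €9408 = €2822.40. OOP would hit €4628.80 > €3825, so the cap limits the traveler to €3825 − €1806.40 = €2018.60. Insurer: €9408 − €2018.60 = €7389.40.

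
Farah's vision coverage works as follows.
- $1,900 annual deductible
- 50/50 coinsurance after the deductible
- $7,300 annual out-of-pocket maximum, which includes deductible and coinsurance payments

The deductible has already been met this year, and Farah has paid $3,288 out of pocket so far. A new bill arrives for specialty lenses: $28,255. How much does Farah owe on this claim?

The deductible is already satisfied, so the full bill goes to coinsurance.
Member's 50% share of $28,255 is $14,127.50.
Adding $14,127.50 to the $3,288 already spent would give $17,415.50, which exceeds the $7,300 cap; the member pays just $7,300 − $3,288 = $4,012.

$4,012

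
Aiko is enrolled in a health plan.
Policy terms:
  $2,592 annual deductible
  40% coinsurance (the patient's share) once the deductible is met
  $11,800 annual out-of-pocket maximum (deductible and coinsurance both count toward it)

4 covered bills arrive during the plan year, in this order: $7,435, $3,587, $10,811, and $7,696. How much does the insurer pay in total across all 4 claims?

$17,729

#1 ($7,435): deductible takes $2,592, $4,843 remains; patient's 40% is $1,937.20. Cost to patient: $4,529.20. OOP to date $4,529.20. Insurer: $7,435 − $4,529.20 = $2,905.80.
#2 ($3,587): 40% coinsurance on $3,587 = $1,434.80. Patient owes $1,434.80 (running OOP $5,964). Insurer: $3,587 − $1,434.80 = $2,152.20.
#3 ($10,811): deductible met; 40% of $10,811 = $4,324.40. Patient pays $4,324.40; OOP now $10,288.40. Insurer: $10,811 − $4,324.40 = $6,486.60.
#4 ($7,696): deductible met; 40% of $7,696 = $3,078.40. That would push OOP to $13,366.80, over the $11,800 cap, so patient pays $11,800 − $10,288.40 = $1,511.60. Insurer: $7,696 − $1,511.60 = $6,184.40.
Insurer total = bills − patient's total = $29,529 − $11,800 = $17,729.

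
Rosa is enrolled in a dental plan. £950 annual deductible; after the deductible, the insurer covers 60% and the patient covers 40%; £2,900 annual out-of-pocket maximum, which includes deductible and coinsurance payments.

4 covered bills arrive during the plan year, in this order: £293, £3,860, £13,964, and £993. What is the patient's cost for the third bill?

Claim 1 (£293): entire amount goes to the deductible. Patient owes £293 (running OOP £293).
Claim 2 (£3,860): £657 to deductible, leaving £3,203; coinsurance £3,203 × 40% = £1,281.20. Cost to patient: £1,938.20. OOP to date £2,231.20.
Claim 3 (£13,964): deductible already satisfied, so patient's share is 40% × £13,964 = £5,585.60. That would push OOP to £7,816.80, over the £2,900 cap, so patient pays £2,900 − £2,231.20 = £668.80.

£668.80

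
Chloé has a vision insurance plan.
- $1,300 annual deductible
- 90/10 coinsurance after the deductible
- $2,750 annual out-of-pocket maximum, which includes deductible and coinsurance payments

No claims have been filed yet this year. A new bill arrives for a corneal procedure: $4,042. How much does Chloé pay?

$1,574.20

Nothing has been paid toward the $1,300 deductible, so the first $1,300 of this charge is applied there.
The remaining $2,742 (= $4,042 − $1,300) moves to coinsurance.
Coinsurance: $2,742 × 10% = $274.20.
So the member owes $1,300 + $274.20 = $1,574.20 before any cap.
Year-to-date out-of-pocket becomes $0 + $1,574.20 = $1,574.20, still under the $2,750 maximum, so no cap applies.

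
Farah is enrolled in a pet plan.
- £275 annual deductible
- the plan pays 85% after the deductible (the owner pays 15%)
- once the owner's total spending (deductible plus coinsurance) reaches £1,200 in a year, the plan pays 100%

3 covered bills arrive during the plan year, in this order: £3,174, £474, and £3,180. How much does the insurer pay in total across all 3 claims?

£5,628

Claim 1 — £3,174: £275 to deductible, leaving £2,899; 15% of £2,899 = £434.85. Owner owes £709.85 (running OOP £709.85). Insurer: £3,174 − £709.85 = £2,464.15.
Claim 2 — £474: 15% coinsurance on £474 = £71.10. Owner owes £71.10 (running OOP £780.95). Insurer: £474 − £71.10 = £402.90.
Claim 3 — £3,180: 15% coinsurance on £3,180 = £477. OOP would hit £1,257.95 > £1,200, so the cap limits the owner to £1,200 − £780.95 = £419.05. Insurer: £3,180 − £419.05 = £2,760.95.
Insurer total = bills − owner's total = £6,828 − £1,200 = £5,628.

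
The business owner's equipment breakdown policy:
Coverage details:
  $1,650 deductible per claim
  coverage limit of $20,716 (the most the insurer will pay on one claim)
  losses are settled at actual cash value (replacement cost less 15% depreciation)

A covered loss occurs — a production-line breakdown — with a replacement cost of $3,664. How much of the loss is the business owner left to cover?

At 15% depreciation, ACV = $3,664 − $549.60 = $3,114.40.
After the deductible, $3,114.40 − $1,650 = $1,464.40 remains.
$1,464.40 ≤ $20,716, so the limit doesn't bind; insurer pays $1,464.40.
Out of pocket: $3,664 − $1,464.40 = $2,199.60.

$2,199.60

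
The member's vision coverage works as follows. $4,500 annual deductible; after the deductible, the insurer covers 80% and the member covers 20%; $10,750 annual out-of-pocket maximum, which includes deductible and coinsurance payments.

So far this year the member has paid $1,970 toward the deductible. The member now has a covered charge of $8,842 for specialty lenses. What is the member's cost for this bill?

$3,792.40

Remaining deductible: $4,500 − $1,970 = $2,530.
After the $2,530 deductible portion, $8,842 − $2,530 = $6,312 is subject to coinsurance.
Member's 20% share of $6,312 is $1,262.40.
So the member owes $2,530 + $1,262.40 = $3,792.40 before any cap.
Cumulative spending $1,970 + $3,792.40 = $5,762.40 stays under the $10,750 maximum.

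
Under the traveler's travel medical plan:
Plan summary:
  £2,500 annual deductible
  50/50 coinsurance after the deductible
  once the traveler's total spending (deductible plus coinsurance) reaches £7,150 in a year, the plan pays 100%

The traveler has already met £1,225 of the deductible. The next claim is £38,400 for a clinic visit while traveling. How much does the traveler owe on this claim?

£5,925

Deductible still to meet: £2,500 − £1,225 = £1,275.
After the £1,275 deductible portion, £38,400 − £1,275 = £37,125 is subject to coinsurance.
Traveler's 50% share of £37,125 is £18,562.50.
That puts the traveler's cost at £1,275 + £18,562.50 = £19,837.50 before any cap.
That would bring total out-of-pocket to £21,062.50, past the £7,150 cap. The traveler is capped at £7,150 − £1,225 = £5,925 on this claim.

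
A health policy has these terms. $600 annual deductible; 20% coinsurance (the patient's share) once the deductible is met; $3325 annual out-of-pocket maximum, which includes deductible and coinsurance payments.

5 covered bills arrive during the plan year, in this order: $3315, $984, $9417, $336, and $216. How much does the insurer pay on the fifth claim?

$181.40

#1 ($3315): $600 finishes the deductible; $2715 goes to coinsurance; 20% of $2715 = $543. Patient pays $1143; OOP now $1143. Insurer: $3315 − $1143 = $2172.
#2 ($984): deductible already satisfied, so patient's share is 20% × $984 = $196.80. Patient pays $196.80; OOP now $1339.80. Plan pays $984 − $196.80 = $787.20.
#3 ($9417): 20% coinsurance on $9417 = $1883.40. Cost to patient: $1883.40. OOP to date $3223.20. Insurer: $9417 − $1883.40 = $7533.60.
#4 ($336): deductible already satisfied, so patient's share is 20% × $336 = $67.20. Patient owes $67.20 (running OOP $3290.40). Insurer: $336 − $67.20 = $268.80.
#5 ($216): deductible met; 20% of $216 = $43.20. Adding that to $3290.40 gives $3333.60, past the $3325 cap; patient pays only $3325 − $3290.40 = $34.60. Insurer: $216 − $34.60 = $181.40.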